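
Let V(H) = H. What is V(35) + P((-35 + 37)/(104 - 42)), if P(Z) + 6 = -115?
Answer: -86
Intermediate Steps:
P(Z) = -121 (P(Z) = -6 - 115 = -121)
V(35) + P((-35 + 37)/(104 - 42)) = 35 - 121 = -86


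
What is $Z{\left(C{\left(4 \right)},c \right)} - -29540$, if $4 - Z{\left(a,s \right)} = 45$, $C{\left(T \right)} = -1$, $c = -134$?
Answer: $29499$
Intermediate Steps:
$Z{\left(a,s \right)} = -41$ ($Z{\left(a,s \right)} = 4 - 45 = -41$)
$Z{\left(C{\left(4 \right)},c \right)} - -29540 = -41 - -29540 = -41 + 29540 = 29499$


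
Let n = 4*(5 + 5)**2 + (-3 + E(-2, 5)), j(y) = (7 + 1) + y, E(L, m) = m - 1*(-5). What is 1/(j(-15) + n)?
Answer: 1/400 ≈ 0.0025000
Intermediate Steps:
E(L, m) = 5 + m (E(L, m) = m + 5 = 5 + m)
j(y) = 8 + y
n = 407 (n = 4*(5 + 5)**2 + (-3 + (5 + 5)) = 4*10**2 + (-3 + 10) = 4*100 + 7 = 400 + 7 = 407)
1/(j(-15) + n) = 1/((8 - 15) + 407) = 1/(-7 + 407) = 1/400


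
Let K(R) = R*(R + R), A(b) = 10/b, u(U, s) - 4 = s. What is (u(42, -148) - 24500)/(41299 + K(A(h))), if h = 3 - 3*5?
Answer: -7272/12187 ≈ -0.59670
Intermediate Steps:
u(U, s) = 4 + s
h = -12 (h = 3 - 15 = -12)
K(R) = 2*R**2 (K(R) = R*(2*R) = 2*R**2)
(u(42, -148) - 24500)/(41299 + K(A(h))) = ((4 - 148) - 24500)/(41299 + 2*(10/(-12))**2) = (-144 - 24500)/(41299 + 2*(10*(-1/12))**2) = -24644/(41299 + 2*(-5/6)**2) = -24644/(41299 + 2*(25/36)) = -24644/(41299 + 25/18) = -24644/743407/18 = -24644*18/743407 = -7272/12187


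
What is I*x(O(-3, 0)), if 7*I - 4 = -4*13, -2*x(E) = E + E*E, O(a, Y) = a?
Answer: 144/7 ≈ 20.571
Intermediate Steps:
x(E) = -E/2 - E²/2 (x(E) = -(E + E*E)/2 = -(E + E²)/2 = -E/2 - E²/2)
I = -48/7 (I = 4/7 + (-4*13)/7 = 4/7 + (⅐)*(-52) = 4/7 - 52/7 = -48/7 ≈ -6.8571)
I*x(O(-3, 0)) = -(-24)*(-3)*(1 - 3)/7 = -(-24)*(-3)*(-2)/7 = -48/7*(-3) = 144/7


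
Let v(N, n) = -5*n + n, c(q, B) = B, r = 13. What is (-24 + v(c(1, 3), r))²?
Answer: 5776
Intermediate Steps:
v(N, n) = -4*n
(-24 + v(c(1, 3), r))² = (-24 - 4*13)² = (-24 - 52)² = (-76)² = 5776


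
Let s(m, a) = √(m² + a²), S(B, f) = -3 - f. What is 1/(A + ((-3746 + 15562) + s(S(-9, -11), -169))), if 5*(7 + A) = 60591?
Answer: 598180/14312056871 - 125*√1145/14312056871 ≈ 4.1500e-5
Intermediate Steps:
A = 60556/5 (A = -7 + (⅕)*60591 = -7 + 60591/5 = 60556/5 ≈ 12111.)
s(m, a) = √(a² + m²)
1/(A + ((-3746 + 15562) + s(S(-9, -11), -169))) = 1/(60556/5 + ((-3746 + 15562) + √((-169)² + (-3 - 1*(-11))²))) = 1/(60556/5 + (11816 + √(28561 + (-3 + 11)²))) = 1/(60556/5 + (11816 + √(28561 + 8²))) = 1/(60556/5 + (11816 + √(28561 + 64))) = 1/(60556/5 + (11816 + √28625)) = 1/(60556/5 + (11816 + 5*√1145)) = 1/(119636/5 + 5*√1145)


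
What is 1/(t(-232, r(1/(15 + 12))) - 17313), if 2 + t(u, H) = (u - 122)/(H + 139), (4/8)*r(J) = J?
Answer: -3755/65027383 ≈ -5.7745e-5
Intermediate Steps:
r(J) = 2*J
t(u, H) = -2 + (-122 + u)/(139 + H) (t(u, H) = -2 + (u - 122)/(H + 139) = -2 + (-122 + u)/(139 + H))
1/(t(-232, r(1/(15 + 12))) - 17313) = 1/((-400 - 232 - 4/(15 + 12))/(139 + 2/(15 + 12)) - 17313) = 1/((-400 - 232 - 4/27)/(139 + 2/27) - 17313) = 1/((-400 - 232 - 4/27)/(139 + 2*(1/27)) - 17313) = 1/((-400 - 232 - 2*2/27)/(139 + 2/27) - 17313) = 1/((-400 - 232 - 4/27)/(3755/27) - 17313) = 1/((27/3755)*(-17068/27) - 17313) = 1/(-17068/3755 - 17313) = 1/(-65027383/3755) = -3755/65027383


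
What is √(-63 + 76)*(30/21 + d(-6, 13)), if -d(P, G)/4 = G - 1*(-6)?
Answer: -522*√13/7 ≈ -268.87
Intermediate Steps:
d(P, G) = -24 - 4*G (d(P, G) = -4*(G - 1*(-6)) = -4*(G + 6) = -4*(6 + G) = -24 - 4*G)
√(-63 + 76)*(30/21 + d(-6, 13)) = √(-63 + 76)*(30/21 + (-24 - 4*13)) = √13*(30*(1/21) + (-24 - 52)) = √13*(10/7 - 76) = √13*(-522/7) = -522*√13/7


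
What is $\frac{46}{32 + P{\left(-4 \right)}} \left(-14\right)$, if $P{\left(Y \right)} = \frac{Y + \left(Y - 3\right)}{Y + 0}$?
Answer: $- \frac{2576}{139} \approx -18.532$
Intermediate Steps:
$P{\left(Y \right)} = \frac{-3 + 2 Y}{Y}$ ($P{\left(Y \right)} = \frac{Y + \left(-3 + Y\right)}{Y} = \frac{-3 + 2 Y}{Y}$)
$\frac{46}{32 + P{\left(-4 \right)}} \left(-14\right) = \frac{46}{32 + \left(2 - \frac{3}{-4}\right)} \left(-14\right) = \frac{46}{32 + \left(2 - - \frac{3}{4}\right)} \left(-14\right) = \frac{46}{32 + \left(2 + \frac{3}{4}\right)} \left(-14\right) = \frac{46}{32 + \frac{11}{4}} \left(-14\right) = \frac{46}{\frac{139}{4}} \left(-14\right) = 46 \cdot \frac{4}{139} \left(-14\right) = \frac{184}{139} \left(-14\right) = - \frac{2576}{139}$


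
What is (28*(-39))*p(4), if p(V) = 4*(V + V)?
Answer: -34944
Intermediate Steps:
p(V) = 8*V (p(V) = 4*(2*V) = 8*V)
(28*(-39))*p(4) = (28*(-39))*(8*4) = -1092*32 = -34944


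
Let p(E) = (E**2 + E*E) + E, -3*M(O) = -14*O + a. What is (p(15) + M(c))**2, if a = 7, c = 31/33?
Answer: 2137952644/9801 ≈ 2.1814e+5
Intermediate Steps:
c = 31/33 (c = 31*(1/33) = 31/33 ≈ 0.93939)
M(O) = -7/3 + 14*O/3 (M(O) = -(-14*O + 7)/3 = -(7 - 14*O)/3 = -7/3 + 14*O/3)
p(E) = E + 2*E**2 (p(E) = (E**2 + E**2) + E = 2*E**2 + E = E + 2*E**2)
(p(15) + M(c))**2 = (15*(1 + 2*15) + (-7/3 + (14/3)*(31/33)))**2 = (15*(1 + 30) + (-7/3 + 434/99))**2 = (15*31 + 203/99)**2 = (465 + 203/99)**2 = (46238/99)**2 = 2137952644/9801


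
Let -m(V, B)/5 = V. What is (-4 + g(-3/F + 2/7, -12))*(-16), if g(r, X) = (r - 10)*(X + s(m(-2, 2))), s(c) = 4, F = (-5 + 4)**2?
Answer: -10944/7 ≈ -1563.4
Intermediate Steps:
m(V, B) = -5*V
F = 1 (F = (-1)**2 = 1)
g(r, X) = (-10 + r)*(4 + X) (g(r, X) = (r - 10)*(X + 4) = (-10 + r)*(4 + X))
(-4 + g(-3/F + 2/7, -12))*(-16) = (-4 + (-40 - 10*(-12) + 4*(-3/1 + 2/7) - 12*(-3/1 + 2/7)))*(-16) = (-4 + (-40 + 120 + 4*(-3*1 + 2*(1/7)) - 12*(-3*1 + 2*(1/7))))*(-16) = (-4 + (-40 + 120 + 4*(-3 + 2/7) - 12*(-3 + 2/7)))*(-16) = (-4 + (-40 + 120 + 4*(-19/7) - 12*(-19/7)))*(-16) = (-4 + (-40 + 120 - 76/7 + 228/7))*(-16) = (-4 + 712/7)*(-16) = (684/7)*(-16) = -10944/7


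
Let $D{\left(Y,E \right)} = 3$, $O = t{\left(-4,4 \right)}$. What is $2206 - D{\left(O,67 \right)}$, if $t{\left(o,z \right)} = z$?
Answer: $2203$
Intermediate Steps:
$O = 4$
$2206 - D{\left(O,67 \right)} = 2206 - 3 = 2203$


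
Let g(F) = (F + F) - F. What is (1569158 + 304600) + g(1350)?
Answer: 1875108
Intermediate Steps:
g(F) = F (g(F) = 2*F - F = F)
(1569158 + 304600) + g(1350) = (1569158 + 304600) + 1350 = 1873758 + 1350 = 1875108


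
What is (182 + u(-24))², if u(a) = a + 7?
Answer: 27225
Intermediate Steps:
u(a) = 7 + a
(182 + u(-24))² = (182 + (7 - 24))² = (182 - 17)² = 165² = 27225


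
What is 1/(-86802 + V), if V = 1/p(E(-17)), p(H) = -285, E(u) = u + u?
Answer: -285/24738571 ≈ -1.1520e-5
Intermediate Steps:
E(u) = 2*u
V = -1/285 (V = 1/(-285) = -1/285 ≈ -0.0035088)
1/(-86802 + V) = 1/(-86802 - 1/285) = 1/(-24738571/285) = -285/24738571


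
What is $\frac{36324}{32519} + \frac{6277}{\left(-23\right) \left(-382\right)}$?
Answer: $\frac{523264427}{285711934} \approx 1.8314$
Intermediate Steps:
$\frac{36324}{32519} + \frac{6277}{\left(-23\right) \left(-382\right)} = 36324 \cdot \frac{1}{32519} + \frac{6277}{8786} = \frac{36324}{32519} + 6277 \cdot \frac{1}{8786} = \frac{36324}{32519} + \frac{6277}{8786} = \frac{523264427}{285711934}$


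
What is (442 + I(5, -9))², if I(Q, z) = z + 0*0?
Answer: 187489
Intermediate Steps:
I(Q, z) = z (I(Q, z) = z + 0 = z)
(442 + I(5, -9))² = (442 - 9)² = 433² = 187489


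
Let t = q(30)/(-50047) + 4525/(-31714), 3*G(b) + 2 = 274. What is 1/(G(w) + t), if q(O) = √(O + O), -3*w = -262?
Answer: 2052410921026455909174/185792415840965866940161 + 906050904415416*√15/185792415840965866940161 ≈ 0.011047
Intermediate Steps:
w = 262/3 (w = -⅓*(-262) = 262/3 ≈ 87.333)
q(O) = √2*√O (q(O) = √(2*O) = √2*√O)
G(b) = 272/3 (G(b) = -⅔ + (⅓)*274 = -⅔ + 274/3 = 272/3)
t = -4525/31714 - 2*√15/50047 (t = (√2*√30)/(-50047) + 4525/(-31714) = (2*√15)*(-1/50047) + 4525*(-1/31714) = -2*√15/50047 - 4525/31714 = -4525/31714 - 2*√15/50047 ≈ -0.14284)
1/(G(w) + t) = 1/(272/3 + (-4525/31714 - 2*√15/50047)) = 1/(8612633/95142 - 2*√15/50047)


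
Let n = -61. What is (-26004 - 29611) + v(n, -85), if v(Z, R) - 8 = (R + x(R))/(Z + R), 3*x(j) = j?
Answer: -12177763/219 ≈ -55606.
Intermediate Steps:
x(j) = j/3
v(Z, R) = 8 + 4*R/(3*(R + Z)) (v(Z, R) = 8 + (R + R/3)/(Z + R) = 8 + (4*R/3)/(R + Z) = 8 + 4*R/(3*(R + Z)))
(-26004 - 29611) + v(n, -85) = (-26004 - 29611) + (8*(-61) + (28/3)*(-85))/(-85 - 61) = -55615 + (-488 - 2380/3)/(-146) = -55615 - 1/146*(-3844/3) = -55615 + 1922/219 = -12177763/219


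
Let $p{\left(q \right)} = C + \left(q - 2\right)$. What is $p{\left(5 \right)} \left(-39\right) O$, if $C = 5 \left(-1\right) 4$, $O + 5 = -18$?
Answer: $-15249$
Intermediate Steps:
$O = -23$ ($O = -5 - 18 = -23$)
$C = -20$ ($C = \left(-5\right) 4 = -20$)
$p{\left(q \right)} = -22 + q$ ($p{\left(q \right)} = -20 + \left(q - 2\right) = -20 + \left(-2 + q\right) = -22 + q$)
$p{\left(5 \right)} \left(-39\right) O = \left(-22 + 5\right) \left(-39\right) \left(-23\right) = \left(-17\right) \left(-39\right) \left(-23\right) = 663 \left(-23\right) = -15249$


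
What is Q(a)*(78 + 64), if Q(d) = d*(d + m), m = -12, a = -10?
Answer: 31240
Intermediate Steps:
Q(d) = d*(-12 + d) (Q(d) = d*(d - 12) = d*(-12 + d))
Q(a)*(78 + 64) = (-10*(-12 - 10))*(78 + 64) = -10*(-22)*142 = 220*142 = 31240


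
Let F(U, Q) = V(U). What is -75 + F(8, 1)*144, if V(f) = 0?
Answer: -75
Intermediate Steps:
F(U, Q) = 0
-75 + F(8, 1)*144 = -75 + 0*144 = -75 + 0 = -75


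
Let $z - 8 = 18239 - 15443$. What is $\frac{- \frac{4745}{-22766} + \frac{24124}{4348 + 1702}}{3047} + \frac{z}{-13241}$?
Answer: $- \frac{584560248578003}{2778467686308050} \approx -0.21039$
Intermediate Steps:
$z = 2804$ ($z = 8 + \left(18239 - 15443\right) = 8 + 2796 = 2804$)
$\frac{- \frac{4745}{-22766} + \frac{24124}{4348 + 1702}}{3047} + \frac{z}{-13241} = \frac{- \frac{4745}{-22766} + \frac{24124}{4348 + 1702}}{3047} + \frac{2804}{-13241} = \left(\left(-4745\right) \left(- \frac{1}{22766}\right) + \frac{24124}{6050}\right) \frac{1}{3047} + 2804 \left(- \frac{1}{13241}\right) = \left(\frac{4745}{22766} + 24124 \cdot \frac{1}{6050}\right) \frac{1}{3047} - \frac{2804}{13241} = \left(\frac{4745}{22766} + \frac{12062}{3025}\right) \frac{1}{3047} - \frac{2804}{13241} = \frac{288957117}{68867150} \cdot \frac{1}{3047} - \frac{2804}{13241} = \frac{288957117}{209838206050} - \frac{2804}{13241} = - \frac{584560248578003}{2778467686308050}$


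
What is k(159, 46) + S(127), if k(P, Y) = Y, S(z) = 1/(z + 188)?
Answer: 14491/315 ≈ 46.003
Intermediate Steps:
S(z) = 1/(188 + z)
k(159, 46) + S(127) = 46 + 1/(188 + 127) = 46 + 1/315 = 14491/315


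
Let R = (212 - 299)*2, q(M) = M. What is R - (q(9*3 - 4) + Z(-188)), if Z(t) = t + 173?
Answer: -182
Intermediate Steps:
Z(t) = 173 + t
R = -174 (R = -87*2 = -174)
R - (q(9*3 - 4) + Z(-188)) = -174 - ((9*3 - 4) + (173 - 188)) = -174 - ((27 - 4) - 15) = -174 - (23 - 15) = -174 - 1*8 = -174 - 8 = -182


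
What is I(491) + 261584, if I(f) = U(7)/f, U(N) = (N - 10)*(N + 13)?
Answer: 128437684/491 ≈ 2.6158e+5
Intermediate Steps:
U(N) = (-10 + N)*(13 + N)
I(f) = -60/f (I(f) = (-130 + 7² + 3*7)/f = (-130 + 49 + 21)/f = -60/f)
I(491) + 261584 = -60/491 + 261584 = 128437684/491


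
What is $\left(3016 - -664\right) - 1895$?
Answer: $1785$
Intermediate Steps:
$\left(3016 - -664\right) - 1895 = \left(3016 + 664\right) - 1895 = 3680 - 1895 = 1785$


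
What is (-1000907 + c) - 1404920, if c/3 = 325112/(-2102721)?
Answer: -1686261310201/700907 ≈ -2.4058e+6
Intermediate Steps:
c = -325112/700907 (c = 3*(325112/(-2102721)) = 3*(325112*(-1/2102721)) = 3*(-325112/2102721) = -325112/700907 ≈ -0.46384)
(-1000907 + c) - 1404920 = (-1000907 - 325112/700907) - 1404920 = -701543047761/700907 - 1404920 = -1686261310201/700907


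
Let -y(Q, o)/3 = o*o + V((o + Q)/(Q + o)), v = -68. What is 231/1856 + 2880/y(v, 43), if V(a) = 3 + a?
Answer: -1353717/3439168 ≈ -0.39362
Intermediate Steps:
y(Q, o) = -12 - 3*o² (y(Q, o) = -3*(o*o + (3 + (o + Q)/(Q + o))) = -3*(o² + (3 + (Q + o)/(Q + o))) = -3*(o² + (3 + 1)) = -3*(o² + 4) = -3*(4 + o²) = -12 - 3*o²)
231/1856 + 2880/y(v, 43) = 231/1856 + 2880/(-12 - 3*43²) = 231*(1/1856) + 2880/(-12 - 3*1849) = 231/1856 + 2880/(-12 - 5547) = 231/1856 + 2880/(-5559) = 231/1856 + 2880*(-1/5559) = 231/1856 - 960/1853 = -1353717/3439168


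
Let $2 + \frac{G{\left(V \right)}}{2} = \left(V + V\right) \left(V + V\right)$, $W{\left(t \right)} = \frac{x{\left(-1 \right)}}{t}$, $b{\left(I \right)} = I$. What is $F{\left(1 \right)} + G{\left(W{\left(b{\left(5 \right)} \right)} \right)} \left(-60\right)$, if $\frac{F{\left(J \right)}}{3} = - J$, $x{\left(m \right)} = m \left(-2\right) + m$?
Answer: $\frac{1089}{5} \approx 217.8$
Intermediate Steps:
$x{\left(m \right)} = - m$ ($x{\left(m \right)} = - 2 m + m = - m$)
$F{\left(J \right)} = - 3 J$ ($F{\left(J \right)} = 3 \left(- J\right) = - 3 J$)
$W{\left(t \right)} = \frac{1}{t}$ ($W{\left(t \right)} = \frac{\left(-1\right) \left(-1\right)}{t} = 1 \frac{1}{t} = \frac{1}{t}$)
$G{\left(V \right)} = -4 + 8 V^{2}$ ($G{\left(V \right)} = -4 + 2 \left(V + V\right) \left(V + V\right) = -4 + 2 \cdot 2 V 2 V = -4 + 2 \cdot 4 V^{2} = -4 + 8 V^{2}$)
$F{\left(1 \right)} + G{\left(W{\left(b{\left(5 \right)} \right)} \right)} \left(-60\right) = \left(-3\right) 1 + \left(-4 + 8 \left(\frac{1}{5}\right)^{2}\right) \left(-60\right) = -3 + \left(-4 + \frac{8}{25}\right) \left(-60\right) = -3 - - \frac{1104}{5} = -3 + \frac{1104}{5} = \frac{1089}{5}$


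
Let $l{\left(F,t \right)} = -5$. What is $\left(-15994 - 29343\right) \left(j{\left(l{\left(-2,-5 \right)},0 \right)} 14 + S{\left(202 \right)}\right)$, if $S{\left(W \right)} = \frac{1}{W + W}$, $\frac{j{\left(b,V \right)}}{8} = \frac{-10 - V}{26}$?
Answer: $\frac{10256453499}{5252} \approx 1.9529 \cdot 10^{6}$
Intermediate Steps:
$j{\left(b,V \right)} = - \frac{40}{13} - \frac{4 V}{13}$ ($j{\left(b,V \right)} = 8 \frac{-10 - V}{26} = 8 \left(-10 - V\right) \frac{1}{26} = 8 \left(- \frac{5}{13} - \frac{V}{26}\right) = - \frac{40}{13} - \frac{4 V}{13}$)
$S{\left(W \right)} = \frac{1}{2 W}$
$\left(-15994 - 29343\right) \left(j{\left(l{\left(-2,-5 \right)},0 \right)} 14 + S{\left(202 \right)}\right) = \left(-15994 - 29343\right) \left(\left(- \frac{40}{13} - 0\right) 14 + \frac{1}{2 \cdot 202}\right) = - 45337 \left(\left(- \frac{40}{13} + 0\right) 14 + \frac{1}{2} \cdot \frac{1}{202}\right) = - 45337 \left(\left(- \frac{40}{13}\right) 14 + \frac{1}{404}\right) = - 45337 \left(- \frac{560}{13} + \frac{1}{404}\right) = \left(-45337\right) \left(- \frac{226227}{5252}\right) = \frac{10256453499}{5252}$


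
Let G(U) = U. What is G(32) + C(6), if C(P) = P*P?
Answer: 68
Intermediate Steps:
C(P) = P²
G(32) + C(6) = 32 + 6² = 32 + 36 = 68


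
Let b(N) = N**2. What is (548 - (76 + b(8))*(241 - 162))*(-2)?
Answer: 21024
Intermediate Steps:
(548 - (76 + b(8))*(241 - 162))*(-2) = (548 - (76 + 8**2)*(241 - 162))*(-2) = (548 - (76 + 64)*79)*(-2) = (548 - 140*79)*(-2) = (548 - 1*11060)*(-2) = (548 - 11060)*(-2) = -10512*(-2) = 21024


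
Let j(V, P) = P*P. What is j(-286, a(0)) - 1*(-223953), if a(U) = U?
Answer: 223953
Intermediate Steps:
j(V, P) = P²
j(-286, a(0)) - 1*(-223953) = 0² - 1*(-223953) = 0 + 223953 = 223953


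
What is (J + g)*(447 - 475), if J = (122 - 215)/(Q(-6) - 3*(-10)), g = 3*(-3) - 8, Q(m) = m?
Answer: 1169/2 ≈ 584.50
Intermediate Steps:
g = -17 (g = -9 - 8 = -17)
J = -31/8 (J = (122 - 215)/(-6 - 3*(-10)) = -93/(-6 + 30) = -93/24 = -93*1/24 = -31/8 ≈ -3.8750)
(J + g)*(447 - 475) = (-31/8 - 17)*(447 - 475) = -167/8*(-28) = 1169/2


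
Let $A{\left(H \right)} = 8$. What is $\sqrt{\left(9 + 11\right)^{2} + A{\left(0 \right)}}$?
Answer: $2 \sqrt{102} \approx 20.199$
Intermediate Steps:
$\sqrt{\left(9 + 11\right)^{2} + A{\left(0 \right)}} = \sqrt{\left(9 + 11\right)^{2} + 8} = \sqrt{20^{2} + 8} = \sqrt{400 + 8} = \sqrt{408} = 2 \sqrt{102}$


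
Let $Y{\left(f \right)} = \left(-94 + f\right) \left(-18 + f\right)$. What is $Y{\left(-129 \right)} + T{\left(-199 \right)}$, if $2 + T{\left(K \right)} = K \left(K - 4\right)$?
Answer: $73176$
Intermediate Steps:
$T{\left(K \right)} = -2 + K \left(-4 + K\right)$ ($T{\left(K \right)} = -2 + K \left(K - 4\right) = -2 + K \left(-4 + K\right)$)
$Y{\left(-129 \right)} + T{\left(-199 \right)} = \left(1692 + \left(-129\right)^{2} - -14448\right) - \left(-794 - 39601\right) = \left(1692 + 16641 + 14448\right) + \left(-2 + 39601 + 796\right) = 32781 + 40395 = 73176$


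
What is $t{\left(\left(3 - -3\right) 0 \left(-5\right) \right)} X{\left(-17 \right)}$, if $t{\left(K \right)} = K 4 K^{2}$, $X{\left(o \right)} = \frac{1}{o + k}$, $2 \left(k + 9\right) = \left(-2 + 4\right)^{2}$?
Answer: $0$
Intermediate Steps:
$k = -7$ ($k = -9 + \frac{\left(-2 + 4\right)^{2}}{2} = -9 + \frac{2^{2}}{2} = -9 + \frac{1}{2} \cdot 4 = -9 + 2 = -7$)
$X{\left(o \right)} = \frac{1}{-7 + o}$ ($X{\left(o \right)} = \frac{1}{o - 7} = \frac{1}{-7 + o}$)
$t{\left(K \right)} = 4 K^{3}$ ($t{\left(K \right)} = 4 K K^{2} = 4 K^{3}$)
$t{\left(\left(3 - -3\right) 0 \left(-5\right) \right)} X{\left(-17 \right)} = \frac{4 \left(\left(3 - -3\right) 0 \left(-5\right)\right)^{3}}{-7 - 17} = \frac{4 \left(\left(3 + 3\right) 0 \left(-5\right)\right)^{3}}{-24} = 4 \left(6 \cdot 0 \left(-5\right)\right)^{3} \left(- \frac{1}{24}\right) = 4 \left(0 \left(-5\right)\right)^{3} \left(- \frac{1}{24}\right) = 4 \cdot 0^{3} \left(- \frac{1}{24}\right) = 4 \cdot 0 \left(- \frac{1}{24}\right) = 0 \left(- \frac{1}{24}\right) = 0$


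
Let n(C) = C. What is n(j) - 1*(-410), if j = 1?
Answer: 411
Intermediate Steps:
n(j) - 1*(-410) = 1 - 1*(-410) = 1 + 410 = 411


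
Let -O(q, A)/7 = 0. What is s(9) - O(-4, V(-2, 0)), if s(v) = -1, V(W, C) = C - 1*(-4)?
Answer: -1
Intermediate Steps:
V(W, C) = 4 + C (V(W, C) = C + 4 = 4 + C)
O(q, A) = 0 (O(q, A) = -7*0 = 0)
s(9) - O(-4, V(-2, 0)) = -1 - 1*0 = -1 + 0 = -1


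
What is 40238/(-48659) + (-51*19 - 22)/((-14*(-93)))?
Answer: -100610945/63354018 ≈ -1.5881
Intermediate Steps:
40238/(-48659) + (-51*19 - 22)/((-14*(-93))) = 40238*(-1/48659) + (-969 - 22)/1302 = -40238/48659 - 991*1/1302 = -40238/48659 - 991/1302 = -100610945/63354018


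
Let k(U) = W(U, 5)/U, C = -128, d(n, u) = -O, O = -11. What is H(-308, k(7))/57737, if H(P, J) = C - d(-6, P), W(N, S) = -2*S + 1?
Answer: -139/57737 ≈ -0.0024075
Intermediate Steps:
W(N, S) = 1 - 2*S
d(n, u) = 11 (d(n, u) = -1*(-11) = 11)
k(U) = -9/U (k(U) = (1 - 2*5)/U = (1 - 10)/U = -9/U)
H(P, J) = -139 (H(P, J) = -128 - 1*11 = -128 - 11 = -139)
H(-308, k(7))/57737 = -139/57737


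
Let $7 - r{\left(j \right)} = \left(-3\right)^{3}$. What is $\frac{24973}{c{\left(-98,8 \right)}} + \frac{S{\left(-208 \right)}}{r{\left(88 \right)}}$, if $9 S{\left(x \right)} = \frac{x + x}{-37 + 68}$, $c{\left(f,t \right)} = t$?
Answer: $\frac{118445275}{37944} \approx 3121.6$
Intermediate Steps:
$S{\left(x \right)} = \frac{2 x}{279}$ ($S{\left(x \right)} = \frac{\left(x + x\right) \frac{1}{-37 + 68}}{9} = \frac{2 x \frac{1}{31}}{9} = \frac{\frac{2}{31} x}{9} = \frac{2 x}{279}$)
$r{\left(j \right)} = 34$ ($r{\left(j \right)} = 7 - \left(-3\right)^{3} = 7 - -27 = 7 + 27 = 34$)
$\frac{24973}{c{\left(-98,8 \right)}} + \frac{S{\left(-208 \right)}}{r{\left(88 \right)}} = \frac{24973}{8} + \frac{\frac{2}{279} \left(-208\right)}{34} = 24973 \cdot \frac{1}{8} - \frac{208}{4743} = \frac{24973}{8} - \frac{208}{4743} = \frac{118445275}{37944}$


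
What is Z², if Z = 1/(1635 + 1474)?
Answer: 1/9665881 ≈ 1.0346e-7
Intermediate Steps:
Z = 1/3109 ≈ 0.00032165
Z² = (1/3109)² = 1/9665881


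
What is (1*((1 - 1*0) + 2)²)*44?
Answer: 396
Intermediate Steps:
(1*((1 - 1*0) + 2)²)*44 = (1*((1 + 0) + 2)²)*44 = (1*(1 + 2)²)*44 = (1*3²)*44 = (1*9)*44 = 9*44 = 396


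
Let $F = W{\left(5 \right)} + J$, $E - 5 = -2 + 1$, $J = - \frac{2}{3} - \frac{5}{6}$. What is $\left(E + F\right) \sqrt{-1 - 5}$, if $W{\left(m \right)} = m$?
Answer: $\frac{15 i \sqrt{6}}{2} \approx 18.371 i$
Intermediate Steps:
$J = - \frac{3}{2}$ ($J = \left(-2\right) \frac{1}{3} - \frac{5}{6} = - \frac{2}{3} - \frac{5}{6} = - \frac{3}{2} \approx -1.5$)
$E = 4$ ($E = 5 + \left(-2 + 1\right) = 5 - 1 = 4$)
$F = \frac{7}{2}$ ($F = 5 - \frac{3}{2} = \frac{7}{2} \approx 3.5$)
$\left(E + F\right) \sqrt{-1 - 5} = \left(4 + \frac{7}{2}\right) \sqrt{-1 - 5} = \frac{15 \sqrt{-6}}{2} = \frac{15 i \sqrt{6}}{2}$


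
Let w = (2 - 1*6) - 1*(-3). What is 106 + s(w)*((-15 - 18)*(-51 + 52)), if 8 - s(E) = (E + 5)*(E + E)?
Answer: -422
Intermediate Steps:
w = -1 (w = (2 - 6) + 3 = -4 + 3 = -1)
s(E) = 8 - 2*E*(5 + E) (s(E) = 8 - (E + 5)*(E + E) = 8 - (5 + E)*2*E = 8 - 2*E*(5 + E))
106 + s(w)*((-15 - 18)*(-51 + 52)) = 106 + (8 - 10*(-1) - 2*(-1)²)*((-15 - 18)*(-51 + 52)) = 106 + (8 + 10 - 2*1)*(-33*1) = 106 + (8 + 10 - 2)*(-33) = 106 + 16*(-33) = 106 - 528 = -422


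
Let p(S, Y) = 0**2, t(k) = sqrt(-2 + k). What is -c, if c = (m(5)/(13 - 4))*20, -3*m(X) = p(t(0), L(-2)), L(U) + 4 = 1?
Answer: 0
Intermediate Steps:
L(U) = -3 (L(U) = -4 + 1 = -3)
p(S, Y) = 0
m(X) = 0 (m(X) = -1/3*0 = 0)
c = 0 (c = (0/(13 - 4))*20 = (0/9)*20 = ((1/9)*0)*20 = 0*20 = 0)
-c = -1*0 = 0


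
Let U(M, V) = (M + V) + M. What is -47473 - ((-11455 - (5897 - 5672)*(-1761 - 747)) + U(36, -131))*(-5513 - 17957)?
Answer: 12973839947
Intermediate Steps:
U(M, V) = V + 2*M
-47473 - ((-11455 - (5897 - 5672)*(-1761 - 747)) + U(36, -131))*(-5513 - 17957) = -47473 - ((-11455 - (5897 - 5672)*(-1761 - 747)) + (-131 + 2*36))*(-5513 - 17957) = -47473 - ((-11455 - 225*(-2508)) + (-131 + 72))*(-23470) = -47473 - ((-11455 - 1*(-564300)) - 59)*(-23470) = -47473 - ((-11455 + 564300) - 59)*(-23470) = -47473 - (552845 - 59)*(-23470) = -47473 - 552786*(-23470) = -47473 - 1*(-12973887420) = -47473 + 12973887420 = 12973839947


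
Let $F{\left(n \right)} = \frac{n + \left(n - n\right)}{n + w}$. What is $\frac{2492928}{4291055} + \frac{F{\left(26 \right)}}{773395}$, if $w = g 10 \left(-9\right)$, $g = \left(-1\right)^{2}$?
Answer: $\frac{649437071939}{1117871320160} \approx 0.58096$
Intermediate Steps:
$g = 1$
$w = -90$ ($w = 1 \cdot 10 \left(-9\right) = 10 \left(-9\right) = -90$)
$F{\left(n \right)} = \frac{n}{-90 + n}$ ($F{\left(n \right)} = \frac{n + \left(n - n\right)}{n - 90} = \frac{n + 0}{-90 + n} = \frac{n}{-90 + n}$)
$\frac{2492928}{4291055} + \frac{F{\left(26 \right)}}{773395} = \frac{2492928}{4291055} + \frac{26 \frac{1}{-90 + 26}}{773395} = 2492928 \cdot \frac{1}{4291055} + \frac{26}{-64} \cdot \frac{1}{773395} = \frac{2492928}{4291055} + 26 \left(- \frac{1}{64}\right) \frac{1}{773395} = \frac{2492928}{4291055} - \frac{13}{24748640} = \frac{649437071939}{1117871320160}$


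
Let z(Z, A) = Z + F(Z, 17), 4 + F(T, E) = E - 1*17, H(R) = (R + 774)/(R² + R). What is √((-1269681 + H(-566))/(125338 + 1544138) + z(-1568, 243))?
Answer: I*√28017716481991809169477905/133470432510 ≈ 39.658*I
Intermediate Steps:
H(R) = (774 + R)/(R + R²)
F(T, E) = -21 + E (F(T, E) = -4 + (E - 1*17) = -4 + (E - 17) = -4 + (-17 + E) = -21 + E)
z(Z, A) = -4 + Z (z(Z, A) = Z + (-21 + 17) = Z - 4 = -4 + Z)
√((-1269681 + H(-566))/(125338 + 1544138) + z(-1568, 243)) = √((-1269681 + (774 - 566)/((-566)*(1 - 566)))/(125338 + 1544138) + (-4 - 1568)) = √((-1269681 - 1/566*208/(-565))/1669476 - 1572) = √((-1269681 - 1/566*(-1/565)*208)*(1/1669476) - 1572) = √((-1269681 + 104/159895)*(1/1669476) - 1572) = √(-203015643391/159895*1/1669476 - 1572) = √(-203015643391/266940865020 - 1572) = √(-419834055454831/266940865020) = I*√28017716481991809169477905/133470432510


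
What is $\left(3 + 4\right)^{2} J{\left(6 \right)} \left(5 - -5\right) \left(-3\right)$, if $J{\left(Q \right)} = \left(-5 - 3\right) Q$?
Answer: $70560$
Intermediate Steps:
$J{\left(Q \right)} = - 8 Q$
$\left(3 + 4\right)^{2} J{\left(6 \right)} \left(5 - -5\right) \left(-3\right) = \left(3 + 4\right)^{2} \left(\left(-8\right) 6\right) \left(5 - -5\right) \left(-3\right) = 7^{2} \left(-48\right) \left(5 + 5\right) \left(-3\right) = 49 \left(-48\right) 10 \left(-3\right) = \left(-2352\right) 10 \left(-3\right) = \left(-23520\right) \left(-3\right) = 70560$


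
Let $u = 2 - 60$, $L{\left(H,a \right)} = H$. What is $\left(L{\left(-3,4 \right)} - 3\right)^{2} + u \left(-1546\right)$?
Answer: $89704$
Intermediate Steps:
$u = -58$ ($u = 2 - 60 = -58$)
$\left(L{\left(-3,4 \right)} - 3\right)^{2} + u \left(-1546\right) = \left(-3 - 3\right)^{2} - -89668 = \left(-6\right)^{2} + 89668 = 36 + 89668 = 89704$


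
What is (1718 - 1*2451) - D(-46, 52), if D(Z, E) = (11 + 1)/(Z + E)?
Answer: -735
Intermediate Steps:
D(Z, E) = 12/(E + Z)
(1718 - 1*2451) - D(-46, 52) = (1718 - 1*2451) - 12/(52 - 46) = (1718 - 2451) - 12/6 = -733 - 12/6 = -733 - 1*2 = -733 - 2 = -735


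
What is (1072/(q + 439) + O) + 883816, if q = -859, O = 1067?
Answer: 92912447/105 ≈ 8.8488e+5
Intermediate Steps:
(1072/(q + 439) + O) + 883816 = (1072/(-859 + 439) + 1067) + 883816 = (1072/(-420) + 1067) + 883816 = (-1/420*1072 + 1067) + 883816 = (-268/105 + 1067) + 883816 = 111767/105 + 883816 = 92912447/105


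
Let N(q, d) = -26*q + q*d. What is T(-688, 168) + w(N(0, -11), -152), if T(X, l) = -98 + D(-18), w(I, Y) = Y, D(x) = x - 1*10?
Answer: -278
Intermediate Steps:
N(q, d) = -26*q + d*q
D(x) = -10 + x (D(x) = x - 10 = -10 + x)
T(X, l) = -126 (T(X, l) = -98 + (-10 - 18) = -98 - 28 = -126)
T(-688, 168) + w(N(0, -11), -152) = -126 - 152 = -278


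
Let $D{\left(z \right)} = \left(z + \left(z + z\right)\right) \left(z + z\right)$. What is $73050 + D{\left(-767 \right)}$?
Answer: $3602784$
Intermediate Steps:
$D{\left(z \right)} = 6 z^{2}$ ($D{\left(z \right)} = \left(z + 2 z\right) 2 z = 3 z 2 z = 6 z^{2}$)
$73050 + D{\left(-767 \right)} = 73050 + 6 \left(-767\right)^{2} = 73050 + 6 \cdot 588289 = 73050 + 3529734 = 3602784$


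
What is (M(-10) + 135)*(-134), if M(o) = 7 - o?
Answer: -20368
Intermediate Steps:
(M(-10) + 135)*(-134) = ((7 - 1*(-10)) + 135)*(-134) = ((7 + 10) + 135)*(-134) = (17 + 135)*(-134) = 152*(-134) = -20368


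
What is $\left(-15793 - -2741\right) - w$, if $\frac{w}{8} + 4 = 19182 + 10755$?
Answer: $-252516$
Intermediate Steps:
$w = 239464$ ($w = -32 + 8 \left(19182 + 10755\right) = -32 + 8 \cdot 29937 = -32 + 239496 = 239464$)
$\left(-15793 - -2741\right) - w = \left(-15793 - -2741\right) - 239464 = \left(-15793 + 2741\right) - 239464 = -13052 - 239464 = -252516$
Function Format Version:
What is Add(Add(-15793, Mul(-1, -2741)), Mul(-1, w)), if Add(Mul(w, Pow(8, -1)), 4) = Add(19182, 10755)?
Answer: -252516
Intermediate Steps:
w = 239464 (w = Add(-32, Mul(8, Add(19182, 10755))) = Add(-32, Mul(8, 29937)) = Add(-32, 239496) = 239464)
Add(Add(-15793, Mul(-1, -2741)), Mul(-1, w)) = Add(Add(-15793, Mul(-1, -2741)), Mul(-1, 239464)) = Add(Add(-15793, 2741), -239464) = Add(-13052, -239464) = -252516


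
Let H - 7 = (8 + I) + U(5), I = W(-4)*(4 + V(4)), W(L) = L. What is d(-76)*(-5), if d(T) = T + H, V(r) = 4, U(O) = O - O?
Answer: 465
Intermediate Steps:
U(O) = 0
I = -32 (I = -4*(4 + 4) = -4*8 = -32)
H = -17 (H = 7 + ((8 - 32) + 0) = 7 + (-24 + 0) = 7 - 24 = -17)
d(T) = -17 + T (d(T) = T - 17 = -17 + T)
d(-76)*(-5) = (-17 - 76)*(-5) = -93*(-5) = 465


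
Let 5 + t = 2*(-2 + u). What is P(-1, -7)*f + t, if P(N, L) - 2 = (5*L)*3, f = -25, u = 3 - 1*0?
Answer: 2572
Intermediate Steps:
u = 3 (u = 3 + 0 = 3)
P(N, L) = 2 + 15*L (P(N, L) = 2 + (5*L)*3 = 2 + 15*L)
t = -3 (t = -5 + 2*(-2 + 3) = -5 + 2*1 = -5 + 2 = -3)
P(-1, -7)*f + t = (2 + 15*(-7))*(-25) - 3 = (2 - 105)*(-25) - 3 = -103*(-25) - 3 = 2575 - 3 = 2572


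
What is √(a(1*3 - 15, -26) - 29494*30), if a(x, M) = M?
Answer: I*√884846 ≈ 940.66*I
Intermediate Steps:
√(a(1*3 - 15, -26) - 29494*30) = √(-26 - 29494*30) = √(-26 - 884820) = √(-884846) = I*√884846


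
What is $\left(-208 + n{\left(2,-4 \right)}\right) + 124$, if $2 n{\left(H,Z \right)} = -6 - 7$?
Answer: $- \frac{181}{2} \approx -90.5$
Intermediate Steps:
$n{\left(H,Z \right)} = - \frac{13}{2}$ ($n{\left(H,Z \right)} = \frac{-6 - 7}{2} = \frac{1}{2} \left(-13\right) = - \frac{13}{2}$)
$\left(-208 + n{\left(2,-4 \right)}\right) + 124 = \left(-208 - \frac{13}{2}\right) + 124 = - \frac{429}{2} + 124 = - \frac{181}{2}$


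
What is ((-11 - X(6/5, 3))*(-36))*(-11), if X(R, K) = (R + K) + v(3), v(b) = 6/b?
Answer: -34056/5 ≈ -6811.2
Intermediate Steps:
X(R, K) = 2 + K + R (X(R, K) = (R + K) + 6/3 = (K + R) + 6*(⅓) = (K + R) + 2 = 2 + K + R)
((-11 - X(6/5, 3))*(-36))*(-11) = ((-11 - (2 + 3 + 6/5))*(-36))*(-11) = ((-11 - 1*31/5)*(-36))*(-11) = ((-11 - 31/5)*(-36))*(-11) = -86/5*(-36)*(-11) = (3096/5)*(-11) = -34056/5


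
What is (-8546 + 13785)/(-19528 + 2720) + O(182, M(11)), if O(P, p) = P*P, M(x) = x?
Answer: 556742953/16808 ≈ 33124.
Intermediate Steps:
O(P, p) = P²
(-8546 + 13785)/(-19528 + 2720) + O(182, M(11)) = (-8546 + 13785)/(-19528 + 2720) + 182² = 5239/(-16808) + 33124 = 5239*(-1/16808) + 33124 = -5239/16808 + 33124 = 556742953/16808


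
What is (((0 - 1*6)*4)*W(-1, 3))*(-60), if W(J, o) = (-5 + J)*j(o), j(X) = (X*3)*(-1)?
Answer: 77760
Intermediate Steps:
j(X) = -3*X (j(X) = (3*X)*(-1) = -3*X)
W(J, o) = -3*o*(-5 + J) (W(J, o) = (-5 + J)*(-3*o) = -3*o*(-5 + J))
(((0 - 1*6)*4)*W(-1, 3))*(-60) = (((0 - 1*6)*4)*(3*3*(5 - 1*(-1))))*(-60) = (((0 - 6)*4)*(3*3*(5 + 1)))*(-60) = ((-6*4)*(3*3*6))*(-60) = -24*54*(-60) = -1296*(-60) = 77760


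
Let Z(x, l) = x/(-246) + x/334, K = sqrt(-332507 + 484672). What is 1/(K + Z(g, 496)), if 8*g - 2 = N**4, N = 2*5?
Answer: 251106878/28534502156371 + 187525636*sqrt(152165)/28534502156371 ≈ 0.0025724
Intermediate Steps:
N = 10
g = 5001/4 (g = 1/4 + (1/8)*10**4 = 1/4 + (1/8)*10000 = 1/4 + 1250 = 5001/4 ≈ 1250.3)
K = sqrt(152165) ≈ 390.08
Z(x, l) = -22*x/20541 (Z(x, l) = x*(-1/246) + x*(1/334) = -x/246 + x/334 = -22*x/20541)
1/(K + Z(g, 496)) = 1/(sqrt(152165) - 22/20541*5001/4) = 1/(sqrt(152165) - 18337/13694) = 1/(-18337/13694 + sqrt(152165))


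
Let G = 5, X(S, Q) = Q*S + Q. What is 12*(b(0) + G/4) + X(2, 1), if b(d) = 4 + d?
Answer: 66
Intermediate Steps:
X(S, Q) = Q + Q*S
12*(b(0) + G/4) + X(2, 1) = 12*((4 + 0) + 5/4) + 1*(1 + 2) = 12*(4 + (1/4)*5) + 1*3 = 12*(4 + 5/4) + 3 = 12*(21/4) + 3 = 63 + 3 = 66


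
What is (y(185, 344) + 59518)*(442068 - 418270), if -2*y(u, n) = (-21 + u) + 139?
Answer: 1412803967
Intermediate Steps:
y(u, n) = -59 - u/2 (y(u, n) = -((-21 + u) + 139)/2 = -(118 + u)/2 = -59 - u/2)
(y(185, 344) + 59518)*(442068 - 418270) = ((-59 - ½*185) + 59518)*(442068 - 418270) = ((-59 - 185/2) + 59518)*23798 = (-303/2 + 59518)*23798 = (118733/2)*23798 = 1412803967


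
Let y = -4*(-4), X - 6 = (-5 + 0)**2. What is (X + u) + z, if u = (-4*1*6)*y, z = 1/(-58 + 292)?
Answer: -82601/234 ≈ -353.00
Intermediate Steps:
X = 31 (X = 6 + (-5 + 0)**2 = 6 + (-5)**2 = 6 + 25 = 31)
z = 1/234 ≈ 0.0042735
y = 16
u = -384 (u = (-4*1*6)*16 = -4*6*16 = -24*16 = -384)
(X + u) + z = (31 - 384) + 1/234 = -353 + 1/234 = -82601/234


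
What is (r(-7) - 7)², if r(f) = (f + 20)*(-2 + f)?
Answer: 15376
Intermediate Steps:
r(f) = (-2 + f)*(20 + f) (r(f) = (20 + f)*(-2 + f) = (-2 + f)*(20 + f))
(r(-7) - 7)² = ((-40 + (-7)² + 18*(-7)) - 7)² = ((-40 + 49 - 126) - 7)² = (-117 - 7)² = (-124)² = 15376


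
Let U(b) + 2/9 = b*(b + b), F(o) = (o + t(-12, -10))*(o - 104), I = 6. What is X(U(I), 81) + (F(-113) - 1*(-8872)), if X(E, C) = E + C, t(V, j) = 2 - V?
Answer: 274570/9 ≈ 30508.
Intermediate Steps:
F(o) = (-104 + o)*(14 + o) (F(o) = (o + (2 - 1*(-12)))*(o - 104) = (o + (2 + 12))*(-104 + o) = (o + 14)*(-104 + o) = (14 + o)*(-104 + o) = (-104 + o)*(14 + o))
U(b) = -2/9 + 2*b**2 (U(b) = -2/9 + b*(b + b) = -2/9 + b*(2*b) = -2/9 + 2*b**2)
X(E, C) = C + E
X(U(I), 81) + (F(-113) - 1*(-8872)) = (81 + (-2/9 + 2*6**2)) + ((-1456 + (-113)**2 - 90*(-113)) - 1*(-8872)) = (81 + (-2/9 + 2*36)) + ((-1456 + 12769 + 10170) + 8872) = (81 + (-2/9 + 72)) + (21483 + 8872) = (81 + 646/9) + 30355 = 1375/9 + 30355 = 274570/9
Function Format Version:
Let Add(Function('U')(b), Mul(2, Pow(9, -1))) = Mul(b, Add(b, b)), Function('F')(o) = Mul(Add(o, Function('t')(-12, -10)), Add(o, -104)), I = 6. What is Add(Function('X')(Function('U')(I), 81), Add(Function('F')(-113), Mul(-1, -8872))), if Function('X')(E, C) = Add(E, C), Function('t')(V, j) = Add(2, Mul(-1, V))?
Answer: Rational(274570, 9) ≈ 30508.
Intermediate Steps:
Function('F')(o) = Mul(Add(-104, o), Add(14, o)) (Function('F')(o) = Mul(Add(o, Add(2, Mul(-1, -12))), Add(o, -104)) = Mul(Add(o, Add(2, 12)), Add(-104, o)) = Mul(Add(o, 14), Add(-104, o)) = Mul(Add(14, o), Add(-104, o)) = Mul(Add(-104, o), Add(14, o)))
Function('U')(b) = Add(Rational(-2, 9), Mul(2, Pow(b, 2))) (Function('U')(b) = Add(Rational(-2, 9), Mul(b, Add(b, b))) = Add(Rational(-2, 9), Mul(b, Mul(2, b))) = Add(Rational(-2, 9), Mul(2, Pow(b, 2))))
Function('X')(E, C) = Add(C, E)
Add(Function('X')(Function('U')(I), 81), Add(Function('F')(-113), Mul(-1, -8872))) = Add(Add(81, Add(Rational(-2, 9), Mul(2, Pow(6, 2)))), Add(Add(-1456, Pow(-113, 2), Mul(-90, -113)), Mul(-1, -8872))) = Add(Add(81, Add(Rational(-2, 9), Mul(2, 36))), Add(Add(-1456, 12769, 10170), 8872)) = Add(Add(81, Add(Rational(-2, 9), 72)), Add(21483, 8872)) = Add(Add(81, Rational(646, 9)), 30355) = Add(Rational(1375, 9), 30355) = Rational(274570, 9)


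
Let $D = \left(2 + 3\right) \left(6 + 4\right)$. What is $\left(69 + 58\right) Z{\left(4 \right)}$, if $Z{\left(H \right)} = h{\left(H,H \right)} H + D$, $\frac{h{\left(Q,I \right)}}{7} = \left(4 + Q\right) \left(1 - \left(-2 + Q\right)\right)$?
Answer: $-22098$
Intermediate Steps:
$h{\left(Q,I \right)} = 7 \left(3 - Q\right) \left(4 + Q\right)$ ($h{\left(Q,I \right)} = 7 \left(4 + Q\right) \left(1 - \left(-2 + Q\right)\right) = 7 \left(4 + Q\right) \left(3 - Q\right) = 7 \left(3 - Q\right) \left(4 + Q\right)$)
$D = 50$ ($D = 5 \cdot 10 = 50$)
$Z{\left(H \right)} = 50 + H \left(84 - 7 H - 7 H^{2}\right)$ ($Z{\left(H \right)} = \left(84 - 7 H - 7 H^{2}\right) H + 50 = H \left(84 - 7 H - 7 H^{2}\right) + 50 = 50 + H \left(84 - 7 H - 7 H^{2}\right)$)
$\left(69 + 58\right) Z{\left(4 \right)} = \left(69 + 58\right) \left(50 - 28 \left(-12 + 4 + 4^{2}\right)\right) = 127 \left(50 - 28 \left(-12 + 4 + 16\right)\right) = 127 \left(50 - 28 \cdot 8\right) = 127 \left(50 - 224\right) = 127 \left(-174\right) = -22098$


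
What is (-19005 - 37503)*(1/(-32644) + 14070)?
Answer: -6488546343033/8161 ≈ -7.9507e+8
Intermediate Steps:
(-19005 - 37503)*(1/(-32644) + 14070) = -56508*(-1/32644 + 14070) = -56508*459301079/32644 = -6488546343033/8161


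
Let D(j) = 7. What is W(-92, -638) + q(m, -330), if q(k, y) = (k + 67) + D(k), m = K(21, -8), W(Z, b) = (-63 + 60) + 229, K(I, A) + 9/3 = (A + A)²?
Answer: 553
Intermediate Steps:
K(I, A) = -3 + 4*A² (K(I, A) = -3 + (A + A)² = -3 + (2*A)² = -3 + 4*A²)
W(Z, b) = 226 (W(Z, b) = -3 + 229 = 226)
m = 253 (m = -3 + 4*(-8)² = -3 + 4*64 = -3 + 256 = 253)
q(k, y) = 74 + k (q(k, y) = (k + 67) + 7 = (67 + k) + 7 = 74 + k)
W(-92, -638) + q(m, -330) = 226 + (74 + 253) = 226 + 327 = 553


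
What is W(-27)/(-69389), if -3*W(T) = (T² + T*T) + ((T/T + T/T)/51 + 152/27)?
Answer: 671824/95548653 ≈ 0.0070312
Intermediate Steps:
W(T) = -2602/1377 - 2*T²/3 (W(T) = -((T² + T*T) + ((T/T + T/T)/51 + 152/27))/3 = -((T² + T²) + ((1 + 1)*(1/51) + 152*(1/27)))/3 = -(2*T² + (2*(1/51) + 152/27))/3 = -(2*T² + (2/51 + 152/27))/3 = -(2*T² + 2602/459)/3 = -(2602/459 + 2*T²)/3 = -2602/1377 - 2*T²/3)
W(-27)/(-69389) = (-2602/1377 - ⅔*(-27)²)/(-69389) = (-2602/1377 - ⅔*729)*(-1/69389) = (-2602/1377 - 486)*(-1/69389) = -671824/1377*(-1/69389) = 671824/95548653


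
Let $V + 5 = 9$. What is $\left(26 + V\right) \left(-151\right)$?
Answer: $-4530$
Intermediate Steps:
$V = 4$ ($V = -5 + 9 = 4$)
$\left(26 + V\right) \left(-151\right) = \left(26 + 4\right) \left(-151\right) = 30 \left(-151\right) = -4530$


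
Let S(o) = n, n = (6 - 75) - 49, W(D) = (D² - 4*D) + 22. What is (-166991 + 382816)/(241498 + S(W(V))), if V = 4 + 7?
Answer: 43165/48276 ≈ 0.89413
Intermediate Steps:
V = 11
W(D) = 22 + D² - 4*D
n = -118 (n = -69 - 49 = -118)
S(o) = -118
(-166991 + 382816)/(241498 + S(W(V))) = (-166991 + 382816)/(241498 - 118) = 215825/241380 = 215825*(1/241380) = 43165/48276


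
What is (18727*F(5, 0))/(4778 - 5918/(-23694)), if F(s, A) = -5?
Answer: -20168979/1029235 ≈ -19.596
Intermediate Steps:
(18727*F(5, 0))/(4778 - 5918/(-23694)) = (18727*(-5))/(4778 - 5918/(-23694)) = -93635/(4778 - 5918*(-1)/23694) = -93635/(4778 - 1*(-269/1077)) = -93635/(4778 + 269/1077) = -93635/5146175/1077 = -93635*1077/5146175 = -20168979/1029235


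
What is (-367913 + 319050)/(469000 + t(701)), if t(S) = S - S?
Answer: -48863/469000 ≈ -0.10419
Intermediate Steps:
t(S) = 0
(-367913 + 319050)/(469000 + t(701)) = (-367913 + 319050)/(469000 + 0) = -48863/469000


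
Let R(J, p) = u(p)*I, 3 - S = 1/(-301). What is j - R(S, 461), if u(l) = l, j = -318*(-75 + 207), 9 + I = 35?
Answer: -53962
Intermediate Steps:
I = 26 (I = -9 + 35 = 26)
j = -41976 (j = -318*132 = -41976)
S = 904/301 (S = 3 - 1/(-301) = 3 - 1*(-1/301) = 3 + 1/301 = 904/301 ≈ 3.0033)
R(J, p) = 26*p (R(J, p) = p*26 = 26*p)
j - R(S, 461) = -41976 - 26*461 = -41976 - 1*11986 = -41976 - 11986 = -53962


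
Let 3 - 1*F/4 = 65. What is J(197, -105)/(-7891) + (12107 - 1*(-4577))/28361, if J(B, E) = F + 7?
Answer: 138488445/223796651 ≈ 0.61881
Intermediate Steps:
F = -248 (F = 12 - 4*65 = 12 - 260 = -248)
J(B, E) = -241 (J(B, E) = -248 + 7 = -241)
J(197, -105)/(-7891) + (12107 - 1*(-4577))/28361 = -241/(-7891) + (12107 - 1*(-4577))/28361 = -241*(-1/7891) + (12107 + 4577)*(1/28361) = 241/7891 + 16684*(1/28361) = 241/7891 + 16684/28361 = 138488445/223796651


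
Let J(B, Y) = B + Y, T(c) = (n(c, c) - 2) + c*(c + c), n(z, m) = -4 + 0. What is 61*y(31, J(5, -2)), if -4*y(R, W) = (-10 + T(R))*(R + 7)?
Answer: -1104527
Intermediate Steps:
n(z, m) = -4
T(c) = -6 + 2*c² (T(c) = (-4 - 2) + c*(c + c) = -6 + c*(2*c) = -6 + 2*c²)
y(R, W) = -(-16 + 2*R²)*(7 + R)/4 (y(R, W) = -(-10 + (-6 + 2*R²))*(R + 7)/4 = -(-16 + 2*R²)*(7 + R)/4)
61*y(31, J(5, -2)) = 61*(28 + 4*31 - 7/2*31² - ½*31³) = 61*(28 + 124 - 7/2*961 - ½*29791) = 61*(28 + 124 - 6727/2 - 29791/2) = 61*(-18107) = -1104527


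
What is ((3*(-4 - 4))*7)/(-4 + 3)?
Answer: 168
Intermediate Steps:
((3*(-4 - 4))*7)/(-4 + 3) = ((3*(-8))*7)/(-1) = -24*7*(-1) = -168*(-1) = 168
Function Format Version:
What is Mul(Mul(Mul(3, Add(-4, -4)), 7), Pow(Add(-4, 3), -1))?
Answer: 168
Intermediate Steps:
Mul(Mul(Mul(3, Add(-4, -4)), 7), Pow(Add(-4, 3), -1)) = Mul(Mul(Mul(3, -8), 7), Pow(-1, -1)) = Mul(Mul(-24, 7), -1) = Mul(-168, -1) = 168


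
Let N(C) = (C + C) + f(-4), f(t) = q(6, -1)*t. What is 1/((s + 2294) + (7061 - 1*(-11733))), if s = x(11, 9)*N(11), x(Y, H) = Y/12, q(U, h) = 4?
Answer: 2/42187 ≈ 4.7408e-5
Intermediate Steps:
x(Y, H) = Y/12 (x(Y, H) = Y*(1/12) = Y/12)
f(t) = 4*t
N(C) = -16 + 2*C (N(C) = (C + C) + 4*(-4) = 2*C - 16 = -16 + 2*C)
s = 11/2 (s = ((1/12)*11)*(-16 + 2*11) = 11*(-16 + 22)/12 = (11/12)*6 = 11/2 ≈ 5.5000)
1/((s + 2294) + (7061 - 1*(-11733))) = 1/((11/2 + 2294) + (7061 - 1*(-11733))) = 1/(4599/2 + (7061 + 11733)) = 1/(4599/2 + 18794) = 1/(42187/2) = 2/42187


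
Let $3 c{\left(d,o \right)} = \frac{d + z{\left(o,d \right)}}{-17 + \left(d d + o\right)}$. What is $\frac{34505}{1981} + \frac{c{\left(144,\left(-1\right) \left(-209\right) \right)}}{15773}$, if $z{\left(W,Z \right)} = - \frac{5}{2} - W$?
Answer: $\frac{7593339206765}{435948558976} \approx 17.418$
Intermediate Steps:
$z{\left(W,Z \right)} = - \frac{5}{2} - W$ ($z{\left(W,Z \right)} = \left(-5\right) \frac{1}{2} - W = - \frac{5}{2} - W$)
$c{\left(d,o \right)} = \frac{- \frac{5}{2} + d - o}{3 \left(-17 + o + d^{2}\right)}$ ($c{\left(d,o \right)} = \frac{\left(d - \left(\frac{5}{2} + o\right)\right) \frac{1}{-17 + \left(d d + o\right)}}{3} = \frac{\left(- \frac{5}{2} + d - o\right) \frac{1}{-17 + \left(d^{2} + o\right)}}{3} = \frac{\left(- \frac{5}{2} + d - o\right) \frac{1}{-17 + \left(o + d^{2}\right)}}{3} = \frac{\left(- \frac{5}{2} + d - o\right) \frac{1}{-17 + o + d^{2}}}{3} = \frac{\frac{1}{-17 + o + d^{2}} \left(- \frac{5}{2} + d - o\right)}{3} = \frac{- \frac{5}{2} + d - o}{3 \left(-17 + o + d^{2}\right)}$)
$\frac{34505}{1981} + \frac{c{\left(144,\left(-1\right) \left(-209\right) \right)}}{15773} = \frac{34505}{1981} + \frac{\frac{1}{-17 - -209 + 144^{2}} \left(- \frac{5}{6} - \frac{\left(-1\right) \left(-209\right)}{3} + \frac{1}{3} \cdot 144\right)}{15773} = 34505 \cdot \frac{1}{1981} + \frac{- \frac{5}{6} - \frac{209}{3} + 48}{-17 + 209 + 20736} \cdot \frac{1}{15773} = \frac{34505}{1981} + \frac{- \frac{5}{6} - \frac{209}{3} + 48}{20928} \cdot \frac{1}{15773} = \frac{34505}{1981} + \frac{1}{20928} \left(- \frac{45}{2}\right) \frac{1}{15773} = \frac{34505}{1981} - \frac{15}{220064896} = \frac{7593339206765}{435948558976}$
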